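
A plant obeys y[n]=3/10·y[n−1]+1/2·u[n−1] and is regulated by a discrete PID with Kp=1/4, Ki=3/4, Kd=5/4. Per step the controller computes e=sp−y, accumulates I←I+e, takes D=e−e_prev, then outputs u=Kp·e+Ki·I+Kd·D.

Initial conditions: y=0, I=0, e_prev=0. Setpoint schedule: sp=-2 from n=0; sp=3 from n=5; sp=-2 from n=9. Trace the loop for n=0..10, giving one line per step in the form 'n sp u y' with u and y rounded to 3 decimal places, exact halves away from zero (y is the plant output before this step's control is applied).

0 -2 -4.500 0.000
1 -2 1.563 -2.250
2 -2 -6.364 0.106
3 -2 2.328 -3.150
4 -2 -8.460 0.219
5 3 15.200 -4.164
6 3 -14.815 6.351
7 3 22.485 -5.502
8 3 -19.917 9.592
9 -2 20.271 -7.081
10 -2 -24.466 8.011

(exact arithmetic carried between steps; '≈' marks a value shown rounded to 6 d.p. or computed from one; I and e_prev carry over from the previous line; the table rounds u and y to 3 d.p., halves away from zero)
n=0: y=0, sp=-2, e=sp−y=-2; I=-2, D=e−e_prev=-2; u=1/4·(-2)+3/4·(-2)+5/4·(-2)=-4.5; next y=3/10·0+1/2·(-4.5)=-2.25
n=1: y=-2.25, sp=-2, e=sp−y=0.25; I=-1.75, D=e−e_prev=2.25; u=1/4·0.25+3/4·(-1.75)+5/4·2.25=1.5625; next y=3/10·(-2.25)+1/2·1.5625=0.10625
n=2: y=0.10625, sp=-2, e=sp−y=-2.10625; I=-3.85625, D=e−e_prev=-2.35625; u=1/4·(-2.10625)+3/4·(-3.85625)+5/4·(-2.35625)≈-6.364063; next y=3/10·0.10625+1/2·(-6.364063)≈-3.150156
n=3: y≈-3.150156, sp=-2, e=sp−y≈1.150156; I≈-2.706094, D=e−e_prev≈3.256406; u=1/4·1.150156+3/4·(-2.706094)+5/4·3.256406≈2.328477; next y=3/10·(-3.150156)+1/2·2.328477≈0.219191
n=4: y≈0.219191, sp=-2, e=sp−y≈-2.219191; I≈-4.925285, D=e−e_prev≈-3.369348; u=1/4·(-2.219191)+3/4·(-4.925285)+5/4·(-3.369348)≈-8.460446; next y=3/10·0.219191+1/2·(-8.460446)≈-4.164466
n=5: y≈-4.164466, sp=3, e=sp−y≈7.164466; I≈2.239181, D=e−e_prev≈9.383657; u=1/4·7.164466+3/4·2.239181+5/4·9.383657≈15.200073; next y=3/10·(-4.164466)+1/2·15.200073≈6.350697
n=6: y≈6.350697, sp=3, e=sp−y≈-3.350697; I≈-1.111516, D=e−e_prev≈-10.515163; u=1/4·(-3.350697)+3/4·(-1.111516)+5/4·(-10.515163)≈-14.815265; next y=3/10·6.350697+1/2·(-14.815265)≈-5.502423
n=7: y≈-5.502423, sp=3, e=sp−y≈8.502423; I≈7.390907, D=e−e_prev≈11.853120; u=1/4·8.502423+3/4·7.390907+5/4·11.853120≈22.485186; next y=3/10·(-5.502423)+1/2·22.485186≈9.591866
n=8: y≈9.591866, sp=3, e=sp−y≈-6.591866; I≈0.799041, D=e−e_prev≈-15.094290; u=1/4·(-6.591866)+3/4·0.799041+5/4·(-15.094290)≈-19.916548; next y=3/10·9.591866+1/2·(-19.916548)≈-7.080714
n=9: y≈-7.080714, sp=-2, e=sp−y≈5.080714; I≈5.879755, D=e−e_prev≈11.672580; u=1/4·5.080714+3/4·5.879755+5/4·11.672580≈20.270720; next y=3/10·(-7.080714)+1/2·20.270720≈8.011146
n=10: y≈8.011146, sp=-2, e=sp−y≈-10.011146; I≈-4.131391, D=e−e_prev≈-15.091860; u=1/4·(-10.011146)+3/4·(-4.131391)+5/4·(-15.091860)≈-24.466154; next y=3/10·8.011146+1/2·(-24.466154)≈-9.829733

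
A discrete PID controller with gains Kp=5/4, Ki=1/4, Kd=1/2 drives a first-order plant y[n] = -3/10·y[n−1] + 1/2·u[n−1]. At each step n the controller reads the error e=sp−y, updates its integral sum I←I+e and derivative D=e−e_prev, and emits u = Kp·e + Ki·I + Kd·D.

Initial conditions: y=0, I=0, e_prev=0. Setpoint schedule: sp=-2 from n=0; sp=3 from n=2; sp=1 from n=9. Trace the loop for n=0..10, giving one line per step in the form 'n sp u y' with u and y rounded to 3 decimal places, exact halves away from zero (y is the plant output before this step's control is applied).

0 -2 -4.000 0.000
1 -2 0.500 -2.000
2 3 3.800 0.850
3 3 1.673 1.645
4 3 5.013 0.343
5 3 0.904 2.404
6 3 7.429 -0.269
7 3 -1.218 3.795
8 3 11.701 -1.748
9 1 -10.129 6.375
10 1 20.293 -6.977

(exact arithmetic carried between steps; '≈' marks a value shown rounded to 6 d.p. or computed from one; I and e_prev carry over from the previous line; the table rounds u and y to 3 d.p., halves away from zero)
n=0: y=0, sp=-2, e=sp−y=-2; I=-2, D=e−e_prev=-2; u=5/4·(-2)+1/4·(-2)+1/2·(-2)=-4; next y=-3/10·0+1/2·(-4)=-2
n=1: y=-2, sp=-2, e=sp−y=0; I=-2, D=e−e_prev=2; u=5/4·0+1/4·(-2)+1/2·2=0.5; next y=-3/10·(-2)+1/2·0.5=0.85
n=2: y=0.85, sp=3, e=sp−y=2.15; I=0.15, D=e−e_prev=2.15; u=5/4·2.15+1/4·0.15+1/2·2.15=3.8; next y=-3/10·0.85+1/2·3.8=1.645
n=3: y=1.645, sp=3, e=sp−y=1.355; I=1.505, D=e−e_prev=-0.795; u=5/4·1.355+1/4·1.505+1/2·(-0.795)=1.6725; next y=-3/10·1.645+1/2·1.6725=0.34275
n=4: y=0.34275, sp=3, e=sp−y=2.65725; I=4.16225, D=e−e_prev=1.30225; u=5/4·2.65725+1/4·4.16225+1/2·1.30225=5.01325; next y=-3/10·0.34275+1/2·5.01325=2.4038
n=5: y=2.4038, sp=3, e=sp−y=0.5962; I=4.75845, D=e−e_prev=-2.06105; u=5/4·0.5962+1/4·4.75845+1/2·(-2.06105)≈0.904338; next y=-3/10·2.4038+1/2·0.904338≈-0.268971
n=6: y≈-0.268971, sp=3, e=sp−y≈3.268971; I≈8.027421, D=e−e_prev≈2.672771; u=5/4·3.268971+1/4·8.027421+1/2·2.672771≈7.429455; next y=-3/10·(-0.268971)+1/2·7.429455≈3.795419
n=7: y≈3.795419, sp=3, e=sp−y≈-0.795419; I≈7.232002, D=e−e_prev≈-4.064390; u=5/4·(-0.795419)+1/4·7.232002+1/2·(-4.064390)≈-1.218468; next y=-3/10·3.795419+1/2·(-1.218468)≈-1.747860
n=8: y≈-1.747860, sp=3, e=sp−y≈4.747860; I≈11.979862, D=e−e_prev≈5.543279; u=5/4·4.747860+1/4·11.979862+1/2·5.543279≈11.701429; next y=-3/10·(-1.747860)+1/2·11.701429≈6.375073
n=9: y≈6.375073, sp=1, e=sp−y≈-5.375073; I≈6.604789, D=e−e_prev≈-10.122932; u=5/4·(-5.375073)+1/4·6.604789+1/2·(-10.122932)≈-10.129110; next y=-3/10·6.375073+1/2·(-10.129110)≈-6.977077
n=10: y≈-6.977077, sp=1, e=sp−y≈7.977077; I≈14.581866, D=e−e_prev≈13.352149; u=5/4·7.977077+1/4·14.581866+1/2·13.352149≈20.292887; next y=-3/10·(-6.977077)+1/2·20.292887≈12.239566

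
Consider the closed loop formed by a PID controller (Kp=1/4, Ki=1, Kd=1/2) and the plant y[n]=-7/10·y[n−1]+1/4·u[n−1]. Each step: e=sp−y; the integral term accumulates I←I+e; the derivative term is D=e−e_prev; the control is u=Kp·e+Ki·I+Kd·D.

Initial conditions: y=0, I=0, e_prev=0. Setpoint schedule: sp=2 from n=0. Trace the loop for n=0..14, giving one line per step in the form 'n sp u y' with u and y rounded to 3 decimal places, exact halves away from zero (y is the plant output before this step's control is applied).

(exact arithmetic carried between steps; '≈' marks a value shown rounded to 6 d.p. or computed from one; I and e_prev carry over from the previous line; the table rounds u and y to 3 d.p., halves away from zero)
n=0: y=0, sp=2, e=sp−y=2; I=2, D=e−e_prev=2; u=1/4·2+1·2+1/2·2=3.5; next y=-7/10·0+1/4·3.5=0.875
n=1: y=0.875, sp=2, e=sp−y=1.125; I=3.125, D=e−e_prev=-0.875; u=1/4·1.125+1·3.125+1/2·(-0.875)=2.96875; next y=-7/10·0.875+1/4·2.96875≈0.129688
n=2: y≈0.129688, sp=2, e=sp−y≈1.870313; I≈4.995313, D=e−e_prev≈0.745313; u=1/4·1.870313+1·4.995313+1/2·0.745313≈5.835547; next y=-7/10·0.129688+1/4·5.835547≈1.368105
n=3: y≈1.368105, sp=2, e=sp−y≈0.631895; I≈5.627207, D=e−e_prev≈-1.238418; u=1/4·0.631895+1·5.627207+1/2·(-1.238418)≈5.165972; next y=-7/10·1.368105+1/4·5.165972≈0.333819
n=4: y≈0.333819, sp=2, e=sp−y≈1.666181; I≈7.293388, D=e−e_prev≈1.034286; u=1/4·1.666181+1·7.293388+1/2·1.034286≈8.227076; next y=-7/10·0.333819+1/4·8.227076≈1.823096
n=5: y≈1.823096, sp=2, e=sp−y≈0.176904; I≈7.470292, D=e−e_prev≈-1.489277; u=1/4·0.176904+1·7.470292+1/2·(-1.489277)≈6.769880; next y=-7/10·1.823096+1/4·6.769880≈0.416303
n=6: y≈0.416303, sp=2, e=sp−y≈1.583697; I≈9.053989, D=e−e_prev≈1.406793; u=1/4·1.583697+1·9.053989+1/2·1.406793≈10.153310; next y=-7/10·0.416303+1/4·10.153310≈2.246915
n=7: y≈2.246915, sp=2, e=sp−y≈-0.246915; I≈8.807074, D=e−e_prev≈-1.830612; u=1/4·(-0.246915)+1·8.807074+1/2·(-1.830612)≈7.830039; next y=-7/10·2.246915+1/4·7.830039≈0.384669
n=8: y≈0.384669, sp=2, e=sp−y≈1.615331; I≈10.422405, D=e−e_prev≈1.862246; u=1/4·1.615331+1·10.422405+1/2·1.862246≈11.757361; next y=-7/10·0.384669+1/4·11.757361≈2.670072
n=9: y≈2.670072, sp=2, e=sp−y≈-0.670072; I≈9.752333, D=e−e_prev≈-2.285403; u=1/4·(-0.670072)+1·9.752333+1/2·(-2.285403)≈8.442113; next y=-7/10·2.670072+1/4·8.442113≈0.241478
n=10: y≈0.241478, sp=2, e=sp−y≈1.758522; I≈11.510855, D=e−e_prev≈2.428594; u=1/4·1.758522+1·11.510855+1/2·2.428594≈13.164782; next y=-7/10·0.241478+1/4·13.164782≈3.122161
n=11: y≈3.122161, sp=2, e=sp−y≈-1.122161; I≈10.388694, D=e−e_prev≈-2.880683; u=1/4·(-1.122161)+1·10.388694+1/2·(-2.880683)≈8.667812; next y=-7/10·3.122161+1/4·8.667812≈-0.018560
n=12: y≈-0.018560, sp=2, e=sp−y≈2.018560; I≈12.407254, D=e−e_prev≈3.140721; u=1/4·2.018560+1·12.407254+1/2·3.140721≈14.482254; next y=-7/10·(-0.018560)+1/4·14.482254≈3.633555
n=13: y≈3.633555, sp=2, e=sp−y≈-1.633555; I≈10.773698, D=e−e_prev≈-3.652115; u=1/4·(-1.633555)+1·10.773698+1/2·(-3.652115)≈8.539252; next y=-7/10·3.633555+1/4·8.539252≈-0.408676
n=14: y≈-0.408676, sp=2, e=sp−y≈2.408676; I≈13.182374, D=e−e_prev≈4.042231; u=1/4·2.408676+1·13.182374+1/2·4.042231≈15.805658; next y=-7/10·(-0.408676)+1/4·15.805658≈4.237488

0 2 3.500 0.000
1 2 2.969 0.875
2 2 5.836 0.130
3 2 5.166 1.368
4 2 8.227 0.334
5 2 6.770 1.823
6 2 10.153 0.416
7 2 7.830 2.247
8 2 11.757 0.385
9 2 8.442 2.670
10 2 13.165 0.241
11 2 8.668 3.122
12 2 14.482 -0.019
13 2 8.539 3.634
14 2 15.806 -0.409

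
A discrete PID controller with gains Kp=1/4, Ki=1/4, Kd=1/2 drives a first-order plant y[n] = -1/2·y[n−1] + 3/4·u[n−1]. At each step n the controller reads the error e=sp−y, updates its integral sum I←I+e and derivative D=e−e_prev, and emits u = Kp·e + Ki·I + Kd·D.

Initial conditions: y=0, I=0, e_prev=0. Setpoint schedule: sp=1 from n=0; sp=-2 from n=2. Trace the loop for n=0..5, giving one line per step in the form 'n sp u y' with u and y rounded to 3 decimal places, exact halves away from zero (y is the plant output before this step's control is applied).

(exact arithmetic carried between steps; '≈' marks a value shown rounded to 6 d.p. or computed from one; I and e_prev carry over from the previous line; the table rounds u and y to 3 d.p., halves away from zero)
n=0: y=0, sp=1, e=sp−y=1; I=1, D=e−e_prev=1; u=1/4·1+1/4·1+1/2·1=1; next y=-1/2·0+3/4·1=0.75
n=1: y=0.75, sp=1, e=sp−y=0.25; I=1.25, D=e−e_prev=-0.75; u=1/4·0.25+1/4·1.25+1/2·(-0.75)=0; next y=-1/2·0.75+3/4·0=-0.375
n=2: y=-0.375, sp=-2, e=sp−y=-1.625; I=-0.375, D=e−e_prev=-1.875; u=1/4·(-1.625)+1/4·(-0.375)+1/2·(-1.875)=-1.4375; next y=-1/2·(-0.375)+3/4·(-1.4375)=-0.890625
n=3: y=-0.890625, sp=-2, e=sp−y=-1.109375; I=-1.484375, D=e−e_prev=0.515625; u=1/4·(-1.109375)+1/4·(-1.484375)+1/2·0.515625=-0.390625; next y=-1/2·(-0.890625)+3/4·(-0.390625)≈0.152344
n=4: y≈0.152344, sp=-2, e=sp−y≈-2.152344; I≈-3.636719, D=e−e_prev≈-1.042969; u=1/4·(-2.152344)+1/4·(-3.636719)+1/2·(-1.042969)≈-1.96875; next y=-1/2·0.152344+3/4·(-1.96875)≈-1.552734
n=5: y≈-1.552734, sp=-2, e=sp−y≈-0.447266; I≈-4.083984, D=e−e_prev≈1.705078; u=1/4·(-0.447266)+1/4·(-4.083984)+1/2·1.705078≈-0.280273; next y=-1/2·(-1.552734)+3/4·(-0.280273)≈0.566162

0 1 1.000 0.000
1 1 0.000 0.750
2 -2 -1.438 -0.375
3 -2 -0.391 -0.891
4 -2 -1.969 0.152
5 -2 -0.280 -1.553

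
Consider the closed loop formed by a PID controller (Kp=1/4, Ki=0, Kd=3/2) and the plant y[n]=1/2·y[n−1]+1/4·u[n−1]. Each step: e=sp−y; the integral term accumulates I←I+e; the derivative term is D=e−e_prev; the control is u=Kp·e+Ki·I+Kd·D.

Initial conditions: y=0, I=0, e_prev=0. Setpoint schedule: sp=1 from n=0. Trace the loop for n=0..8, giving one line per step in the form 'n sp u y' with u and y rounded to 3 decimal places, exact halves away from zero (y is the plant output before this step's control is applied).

0 1 1.750 0.000
1 1 -0.516 0.438
2 1 0.749 0.090
3 1 -0.022 0.232
4 1 0.405 0.111
5 1 0.142 0.156
6 1 0.286 0.114
7 1 0.196 0.128
8 1 0.244 0.113

(exact arithmetic carried between steps; '≈' marks a value shown rounded to 6 d.p. or computed from one; I and e_prev carry over from the previous line; the table rounds u and y to 3 d.p., halves away from zero)
n=0: y=0, sp=1, e=sp−y=1; I=1, D=e−e_prev=1; u=1/4·1+0·1+3/2·1=1.75; next y=1/2·0+1/4·1.75=0.4375
n=1: y=0.4375, sp=1, e=sp−y=0.5625; I=1.5625, D=e−e_prev=-0.4375; u=1/4·0.5625+0·1.5625+3/2·(-0.4375)=-0.515625; next y=1/2·0.4375+1/4·(-0.515625)≈0.089844
n=2: y≈0.089844, sp=1, e=sp−y≈0.910156; I≈2.472656, D=e−e_prev≈0.347656; u=1/4·0.910156+0·2.472656+3/2·0.347656≈0.749023; next y=1/2·0.089844+1/4·0.749023≈0.232178
n=3: y≈0.232178, sp=1, e=sp−y≈0.767822; I≈3.240479, D=e−e_prev≈-0.142334; u=1/4·0.767822+0·3.240479+3/2·(-0.142334)≈-0.021545; next y=1/2·0.232178+1/4·(-0.021545)≈0.110703
n=4: y≈0.110703, sp=1, e=sp−y≈0.889297; I≈4.129776, D=e−e_prev≈0.121475; u=1/4·0.889297+0·4.129776+3/2·0.121475≈0.404537; next y=1/2·0.110703+1/4·0.404537≈0.156486
n=5: y≈0.156486, sp=1, e=sp−y≈0.843514; I≈4.973290, D=e−e_prev≈-0.045783; u=1/4·0.843514+0·4.973290+3/2·(-0.045783)≈0.142204; next y=1/2·0.156486+1/4·0.142204≈0.113794
n=6: y≈0.113794, sp=1, e=sp−y≈0.886206; I≈5.859497, D=e−e_prev≈0.042692; u=1/4·0.886206+0·5.859497+3/2·0.042692≈0.285589; next y=1/2·0.113794+1/4·0.285589≈0.128294
n=7: y≈0.128294, sp=1, e=sp−y≈0.871706; I≈6.731202, D=e−e_prev≈-0.014500; u=1/4·0.871706+0·6.731202+3/2·(-0.014500)≈0.196176; next y=1/2·0.128294+1/4·0.196176≈0.113191
n=8: y≈0.113191, sp=1, e=sp−y≈0.886809; I≈7.618011, D=e−e_prev≈0.015103; u=1/4·0.886809+0·7.618011+3/2·0.015103≈0.244357; next y=1/2·0.113191+1/4·0.244357≈0.117685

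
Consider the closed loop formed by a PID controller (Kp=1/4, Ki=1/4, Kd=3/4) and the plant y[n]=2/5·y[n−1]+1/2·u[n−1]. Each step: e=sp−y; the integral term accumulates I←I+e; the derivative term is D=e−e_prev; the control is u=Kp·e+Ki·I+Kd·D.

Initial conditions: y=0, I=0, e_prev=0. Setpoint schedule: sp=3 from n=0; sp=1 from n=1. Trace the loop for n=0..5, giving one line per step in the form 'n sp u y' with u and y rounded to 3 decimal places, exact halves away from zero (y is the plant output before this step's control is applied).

(exact arithmetic carried between steps; '≈' marks a value shown rounded to 6 d.p. or computed from one; I and e_prev carry over from the previous line; the table rounds u and y to 3 d.p., halves away from zero)
n=0: y=0, sp=3, e=sp−y=3; I=3, D=e−e_prev=3; u=1/4·3+1/4·3+3/4·3=3.75; next y=2/5·0+1/2·3.75=1.875
n=1: y=1.875, sp=1, e=sp−y=-0.875; I=2.125, D=e−e_prev=-3.875; u=1/4·(-0.875)+1/4·2.125+3/4·(-3.875)=-2.59375; next y=2/5·1.875+1/2·(-2.59375)=-0.546875
n=2: y=-0.546875, sp=1, e=sp−y=1.546875; I=3.671875, D=e−e_prev=2.421875; u=1/4·1.546875+1/4·3.671875+3/4·2.421875≈3.121094; next y=2/5·(-0.546875)+1/2·3.121094≈1.341797
n=3: y≈1.341797, sp=1, e=sp−y≈-0.341797; I≈3.330078, D=e−e_prev≈-1.888672; u=1/4·(-0.341797)+1/4·3.330078+3/4·(-1.888672)≈-0.669434; next y=2/5·1.341797+1/2·(-0.669434)≈0.202002
n=4: y≈0.202002, sp=1, e=sp−y≈0.797998; I≈4.128076, D=e−e_prev≈1.139795; u=1/4·0.797998+1/4·4.128076+3/4·1.139795≈2.086365; next y=2/5·0.202002+1/2·2.086365≈1.123983
n=5: y≈1.123983, sp=1, e=sp−y≈-0.123983; I≈4.004093, D=e−e_prev≈-0.921981; u=1/4·(-0.123983)+1/4·4.004093+3/4·(-0.921981)≈0.278542; next y=2/5·1.123983+1/2·0.278542≈0.588864

0 3 3.750 0.000
1 1 -2.594 1.875
2 1 3.121 -0.547
3 1 -0.669 1.342
4 1 2.086 0.202
5 1 0.279 1.124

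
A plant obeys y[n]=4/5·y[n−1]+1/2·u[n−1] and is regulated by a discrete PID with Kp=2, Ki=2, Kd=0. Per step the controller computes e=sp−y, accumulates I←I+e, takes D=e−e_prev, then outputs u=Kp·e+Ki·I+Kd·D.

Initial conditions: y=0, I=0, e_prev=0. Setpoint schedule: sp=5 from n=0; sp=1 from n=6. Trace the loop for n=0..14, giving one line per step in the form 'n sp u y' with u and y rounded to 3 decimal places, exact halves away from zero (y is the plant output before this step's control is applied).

(exact arithmetic carried between steps; '≈' marks a value shown rounded to 6 d.p. or computed from one; I and e_prev carry over from the previous line; the table rounds u and y to 3 d.p., halves away from zero)
n=0: y=0, sp=5, e=sp−y=5; I=5, D=e−e_prev=5; u=2·5+2·5+0·5=20; next y=4/5·0+1/2·20=10
n=1: y=10, sp=5, e=sp−y=-5; I=0, D=e−e_prev=-10; u=2·(-5)+2·0+0·(-10)=-10; next y=4/5·10+1/2·(-10)=3
n=2: y=3, sp=5, e=sp−y=2; I=2, D=e−e_prev=7; u=2·2+2·2+0·7=8; next y=4/5·3+1/2·8=6.4
n=3: y=6.4, sp=5, e=sp−y=-1.4; I=0.6, D=e−e_prev=-3.4; u=2·(-1.4)+2·0.6+0·(-3.4)=-1.6; next y=4/5·6.4+1/2·(-1.6)=4.32
n=4: y=4.32, sp=5, e=sp−y=0.68; I=1.28, D=e−e_prev=2.08; u=2·0.68+2·1.28+0·2.08=3.92; next y=4/5·4.32+1/2·3.92=5.416
n=5: y=5.416, sp=5, e=sp−y=-0.416; I=0.864, D=e−e_prev=-1.096; u=2·(-0.416)+2·0.864+0·(-1.096)=0.896; next y=4/5·5.416+1/2·0.896=4.7808
n=6: y=4.7808, sp=1, e=sp−y=-3.7808; I=-2.9168, D=e−e_prev=-3.3648; u=2·(-3.7808)+2·(-2.9168)+0·(-3.3648)=-13.3952; next y=4/5·4.7808+1/2·(-13.3952)=-2.87296
n=7: y=-2.87296, sp=1, e=sp−y=3.87296; I=0.95616, D=e−e_prev=7.65376; u=2·3.87296+2·0.95616+0·7.65376=9.65824; next y=4/5·(-2.87296)+1/2·9.65824=2.530752
n=8: y=2.530752, sp=1, e=sp−y=-1.530752; I=-0.574592, D=e−e_prev=-5.403712; u=2·(-1.530752)+2·(-0.574592)+0·(-5.403712)=-4.210688; next y=4/5·2.530752+1/2·(-4.210688)≈-0.080742
n=9: y≈-0.080742, sp=1, e=sp−y≈1.080742; I≈0.506150, D=e−e_prev≈2.611494; u=2·1.080742+2·0.506150+0·2.611494≈3.173786; next y=4/5·(-0.080742)+1/2·3.173786≈1.522299
n=10: y≈1.522299, sp=1, e=sp−y≈-0.522299; I≈-0.016148, D=e−e_prev≈-1.603041; u=2·(-0.522299)+2·(-0.016148)+0·(-1.603041)≈-1.076895; next y=4/5·1.522299+1/2·(-1.076895)≈0.679392
n=11: y≈0.679392, sp=1, e=sp−y≈0.320608; I≈0.304460, D=e−e_prev≈0.842907; u=2·0.320608+2·0.304460+0·0.842907≈1.250136; next y=4/5·0.679392+1/2·1.250136≈1.168581
n=12: y≈1.168581, sp=1, e=sp−y≈-0.168581; I≈0.135878, D=e−e_prev≈-0.489190; u=2·(-0.168581)+2·0.135878+0·(-0.489190)≈-0.065406; next y=4/5·1.168581+1/2·(-0.065406)≈0.902162
n=13: y≈0.902162, sp=1, e=sp−y≈0.097838; I≈0.233716, D=e−e_prev≈0.266419; u=2·0.097838+2·0.233716+0·0.266419≈0.663108; next y=4/5·0.902162+1/2·0.663108≈1.053284
n=14: y≈1.053284, sp=1, e=sp−y≈-0.053284; I≈0.180432, D=e−e_prev≈-0.151122; u=2·(-0.053284)+2·0.180432+0·(-0.151122)≈0.254297; next y=4/5·1.053284+1/2·0.254297≈0.969776

0 5 20.000 0.000
1 5 -10.000 10.000
2 5 8.000 3.000
3 5 -1.600 6.400
4 5 3.920 4.320
5 5 0.896 5.416
6 1 -13.395 4.781
7 1 9.658 -2.873
8 1 -4.211 2.531
9 1 3.174 -0.081
10 1 -1.077 1.522
11 1 1.250 0.679
12 1 -0.065 1.169
13 1 0.663 0.902
14 1 0.254 1.053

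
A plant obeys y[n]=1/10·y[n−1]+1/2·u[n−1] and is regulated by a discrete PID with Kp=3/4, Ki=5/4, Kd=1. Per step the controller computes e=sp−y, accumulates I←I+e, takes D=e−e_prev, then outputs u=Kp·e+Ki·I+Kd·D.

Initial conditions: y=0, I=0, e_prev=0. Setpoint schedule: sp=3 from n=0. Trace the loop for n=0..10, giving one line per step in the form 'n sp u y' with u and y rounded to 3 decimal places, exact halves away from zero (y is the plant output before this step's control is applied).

0 3 9.000 0.000
1 3 -3.750 4.500
2 3 16.650 -1.425
3 3 -12.566 8.183
4 3 31.505 -5.465
5 3 -33.574 15.206
6 3 63.257 -15.266
7 3 -80.487 30.102
8 3 133.010 -37.233
9 3 -184.079 62.781
10 3 286.837 -85.761

(exact arithmetic carried between steps; '≈' marks a value shown rounded to 6 d.p. or computed from one; I and e_prev carry over from the previous line; the table rounds u and y to 3 d.p., halves away from zero)
n=0: y=0, sp=3, e=sp−y=3; I=3, D=e−e_prev=3; u=3/4·3+5/4·3+1·3=9; next y=1/10·0+1/2·9=4.5
n=1: y=4.5, sp=3, e=sp−y=-1.5; I=1.5, D=e−e_prev=-4.5; u=3/4·(-1.5)+5/4·1.5+1·(-4.5)=-3.75; next y=1/10·4.5+1/2·(-3.75)=-1.425
n=2: y=-1.425, sp=3, e=sp−y=4.425; I=5.925, D=e−e_prev=5.925; u=3/4·4.425+5/4·5.925+1·5.925=16.65; next y=1/10·(-1.425)+1/2·16.65=8.1825
n=3: y=8.1825, sp=3, e=sp−y=-5.1825; I=0.7425, D=e−e_prev=-9.6075; u=3/4·(-5.1825)+5/4·0.7425+1·(-9.6075)=-12.56625; next y=1/10·8.1825+1/2·(-12.56625)=-5.464875
n=4: y=-5.464875, sp=3, e=sp−y=8.464875; I=9.207375, D=e−e_prev=13.647375; u=3/4·8.464875+5/4·9.207375+1·13.647375=31.50525; next y=1/10·(-5.464875)+1/2·31.50525≈15.206138
n=5: y≈15.206138, sp=3, e=sp−y≈-12.206138; I≈-2.998763, D=e−e_prev≈-20.671013; u=3/4·(-12.206138)+5/4·(-2.998763)+1·(-20.671013)≈-33.574069; next y=1/10·15.206138+1/2·(-33.574069)≈-15.266421
n=6: y≈-15.266421, sp=3, e=sp−y≈18.266421; I≈15.267658, D=e−e_prev≈30.472558; u=3/4·18.266421+5/4·15.267658+1·30.472558≈63.256946; next y=1/10·(-15.266421)+1/2·63.256946≈30.101831
n=7: y≈30.101831, sp=3, e=sp−y≈-27.101831; I≈-11.834173, D=e−e_prev≈-45.368252; u=3/4·(-27.101831)+5/4·(-11.834173)+1·(-45.368252)≈-80.487341; next y=1/10·30.101831+1/2·(-80.487341)≈-37.233487
n=8: y≈-37.233487, sp=3, e=sp−y≈40.233487; I≈28.399315, D=e−e_prev≈67.335319; u=3/4·40.233487+5/4·28.399315+1·67.335319≈133.009577; next y=1/10·(-37.233487)+1/2·133.009577≈62.781440
n=9: y≈62.781440, sp=3, e=sp−y≈-59.781440; I≈-31.382125, D=e−e_prev≈-100.014927; u=3/4·(-59.781440)+5/4·(-31.382125)+1·(-100.014927)≈-184.078664; next y=1/10·62.781440+1/2·(-184.078664)≈-85.761188
n=10: y≈-85.761188, sp=3, e=sp−y≈88.761188; I≈57.379063, D=e−e_prev≈148.542628; u=3/4·88.761188+5/4·57.379063+1·148.542628≈286.837347; next y=1/10·(-85.761188)+1/2·286.837347≈134.842555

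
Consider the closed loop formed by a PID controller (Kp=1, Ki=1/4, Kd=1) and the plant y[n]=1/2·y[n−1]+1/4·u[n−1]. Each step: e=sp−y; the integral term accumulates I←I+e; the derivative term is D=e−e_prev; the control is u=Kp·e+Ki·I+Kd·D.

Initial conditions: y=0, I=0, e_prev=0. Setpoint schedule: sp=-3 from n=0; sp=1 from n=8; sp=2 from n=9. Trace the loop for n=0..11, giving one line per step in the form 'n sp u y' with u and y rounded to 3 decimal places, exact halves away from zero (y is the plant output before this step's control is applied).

(exact arithmetic carried between steps; '≈' marks a value shown rounded to 6 d.p. or computed from one; I and e_prev carry over from the previous line; the table rounds u and y to 3 d.p., halves away from zero)
n=0: y=0, sp=-3, e=sp−y=-3; I=-3, D=e−e_prev=-3; u=1·(-3)+1/4·(-3)+1·(-3)=-6.75; next y=1/2·0+1/4·(-6.75)=-1.6875
n=1: y=-1.6875, sp=-3, e=sp−y=-1.3125; I=-4.3125, D=e−e_prev=1.6875; u=1·(-1.3125)+1/4·(-4.3125)+1·1.6875=-0.703125; next y=1/2·(-1.6875)+1/4·(-0.703125)≈-1.019531
n=2: y≈-1.019531, sp=-3, e=sp−y≈-1.980469; I≈-6.292969, D=e−e_prev≈-0.667969; u=1·(-1.980469)+1/4·(-6.292969)+1·(-0.667969)≈-4.221680; next y=1/2·(-1.019531)+1/4·(-4.221680)≈-1.565186
n=3: y≈-1.565186, sp=-3, e=sp−y≈-1.434814; I≈-7.727783, D=e−e_prev≈0.545654; u=1·(-1.434814)+1/4·(-7.727783)+1·0.545654≈-2.821106; next y=1/2·(-1.565186)+1/4·(-2.821106)≈-1.487869
n=4: y≈-1.487869, sp=-3, e=sp−y≈-1.512131; I≈-9.239914, D=e−e_prev≈-0.077316; u=1·(-1.512131)+1/4·(-9.239914)+1·(-0.077316)≈-3.899426; next y=1/2·(-1.487869)+1/4·(-3.899426)≈-1.718791
n=5: y≈-1.718791, sp=-3, e=sp−y≈-1.281209; I≈-10.521123, D=e−e_prev≈0.230922; u=1·(-1.281209)+1/4·(-10.521123)+1·0.230922≈-3.680568; next y=1/2·(-1.718791)+1/4·(-3.680568)≈-1.779537
n=6: y≈-1.779537, sp=-3, e=sp−y≈-1.220463; I≈-11.741585, D=e−e_prev≈0.060746; u=1·(-1.220463)+1/4·(-11.741585)+1·0.060746≈-4.095112; next y=1/2·(-1.779537)+1/4·(-4.095112)≈-1.913547
n=7: y≈-1.913547, sp=-3, e=sp−y≈-1.086453; I≈-12.828039, D=e−e_prev≈0.134009; u=1·(-1.086453)+1/4·(-12.828039)+1·0.134009≈-4.159453; next y=1/2·(-1.913547)+1/4·(-4.159453)≈-1.996637
n=8: y≈-1.996637, sp=1, e=sp−y≈2.996637; I≈-9.831402, D=e−e_prev≈4.083090; u=1·2.996637+1/4·(-9.831402)+1·4.083090≈4.621876; next y=1/2·(-1.996637)+1/4·4.621876≈0.157151
n=9: y≈0.157151, sp=2, e=sp−y≈1.842849; I≈-7.988552, D=e−e_prev≈-1.153787; u=1·1.842849+1/4·(-7.988552)+1·(-1.153787)≈-1.308076; next y=1/2·0.157151+1/4·(-1.308076)≈-0.248444
n=10: y≈-0.248444, sp=2, e=sp−y≈2.248444; I≈-5.740109, D=e−e_prev≈0.405594; u=1·2.248444+1/4·(-5.740109)+1·0.405594≈1.219011; next y=1/2·(-0.248444)+1/4·1.219011≈0.180531
n=11: y≈0.180531, sp=2, e=sp−y≈1.819469; I≈-3.920640, D=e−e_prev≈-0.428975; u=1·1.819469+1/4·(-3.920640)+1·(-0.428975)≈0.410335; next y=1/2·0.180531+1/4·0.410335≈0.192849

0 -3 -6.750 0.000
1 -3 -0.703 -1.688
2 -3 -4.222 -1.020
3 -3 -2.821 -1.565
4 -3 -3.899 -1.488
5 -3 -3.681 -1.719
6 -3 -4.095 -1.780
7 -3 -4.159 -1.914
8 1 4.622 -1.997
9 2 -1.308 0.157
10 2 1.219 -0.248
11 2 0.410 0.181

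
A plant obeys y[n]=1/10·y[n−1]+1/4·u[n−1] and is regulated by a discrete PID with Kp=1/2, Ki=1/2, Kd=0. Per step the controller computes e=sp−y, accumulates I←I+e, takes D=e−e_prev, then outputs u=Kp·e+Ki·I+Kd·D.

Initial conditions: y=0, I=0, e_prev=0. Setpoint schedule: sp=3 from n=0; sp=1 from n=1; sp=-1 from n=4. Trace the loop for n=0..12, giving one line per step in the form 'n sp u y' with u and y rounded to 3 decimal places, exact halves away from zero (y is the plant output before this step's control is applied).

(exact arithmetic carried between steps; '≈' marks a value shown rounded to 6 d.p. or computed from one; I and e_prev carry over from the previous line; the table rounds u and y to 3 d.p., halves away from zero)
n=0: y=0, sp=3, e=sp−y=3; I=3, D=e−e_prev=3; u=1/2·3+1/2·3+0·3=3; next y=1/10·0+1/4·3=0.75
n=1: y=0.75, sp=1, e=sp−y=0.25; I=3.25, D=e−e_prev=-2.75; u=1/2·0.25+1/2·3.25+0·(-2.75)=1.75; next y=1/10·0.75+1/4·1.75=0.5125
n=2: y=0.5125, sp=1, e=sp−y=0.4875; I=3.7375, D=e−e_prev=0.2375; u=1/2·0.4875+1/2·3.7375+0·0.2375=2.1125; next y=1/10·0.5125+1/4·2.1125=0.579375
n=3: y=0.579375, sp=1, e=sp−y=0.420625; I=4.158125, D=e−e_prev=-0.066875; u=1/2·0.420625+1/2·4.158125+0·(-0.066875)=2.289375; next y=1/10·0.579375+1/4·2.289375≈0.630281
n=4: y≈0.630281, sp=-1, e=sp−y≈-1.630281; I≈2.527844, D=e−e_prev≈-2.050906; u=1/2·(-1.630281)+1/2·2.527844+0·(-2.050906)≈0.448781; next y=1/10·0.630281+1/4·0.448781≈0.175223
n=5: y≈0.175223, sp=-1, e=sp−y≈-1.175223; I≈1.352620, D=e−e_prev≈0.455058; u=1/2·(-1.175223)+1/2·1.352620+0·0.455058≈0.088698; next y=1/10·0.175223+1/4·0.088698≈0.039697
n=6: y≈0.039697, sp=-1, e=sp−y≈-1.039697; I≈0.312923, D=e−e_prev≈0.135526; u=1/2·(-1.039697)+1/2·0.312923+0·0.135526≈-0.363387; next y=1/10·0.039697+1/4·(-0.363387)≈-0.086877
n=7: y≈-0.086877, sp=-1, e=sp−y≈-0.913123; I≈-0.600200, D=e−e_prev≈0.126574; u=1/2·(-0.913123)+1/2·(-0.600200)+0·0.126574≈-0.756661; next y=1/10·(-0.086877)+1/4·(-0.756661)≈-0.197853
n=8: y≈-0.197853, sp=-1, e=sp−y≈-0.802147; I≈-1.402347, D=e−e_prev≈0.110976; u=1/2·(-0.802147)+1/2·(-1.402347)+0·0.110976≈-1.102247; next y=1/10·(-0.197853)+1/4·(-1.102247)≈-0.295347
n=9: y≈-0.295347, sp=-1, e=sp−y≈-0.704653; I≈-2.107000, D=e−e_prev≈0.097494; u=1/2·(-0.704653)+1/2·(-2.107000)+0·0.097494≈-1.405826; next y=1/10·(-0.295347)+1/4·(-1.405826)≈-0.380991
n=10: y≈-0.380991, sp=-1, e=sp−y≈-0.619009; I≈-2.726008, D=e−e_prev≈0.085644; u=1/2·(-0.619009)+1/2·(-2.726008)+0·0.085644≈-1.672509; next y=1/10·(-0.380991)+1/4·(-1.672509)≈-0.456226
n=11: y≈-0.456226, sp=-1, e=sp−y≈-0.543774; I≈-3.269782, D=e−e_prev≈0.075235; u=1/2·(-0.543774)+1/2·(-3.269782)+0·0.075235≈-1.906778; next y=1/10·(-0.456226)+1/4·(-1.906778)≈-0.522317
n=12: y≈-0.522317, sp=-1, e=sp−y≈-0.477683; I≈-3.747465, D=e−e_prev≈0.066091; u=1/2·(-0.477683)+1/2·(-3.747465)+0·0.066091≈-2.112574; next y=1/10·(-0.522317)+1/4·(-2.112574)≈-0.580375

0 3 3.000 0.000
1 1 1.750 0.750
2 1 2.113 0.513
3 1 2.289 0.579
4 -1 0.449 0.630
5 -1 0.089 0.175
6 -1 -0.363 0.040
7 -1 -0.757 -0.087
8 -1 -1.102 -0.198
9 -1 -1.406 -0.295
10 -1 -1.673 -0.381
11 -1 -1.907 -0.456
12 -1 -2.113 -0.522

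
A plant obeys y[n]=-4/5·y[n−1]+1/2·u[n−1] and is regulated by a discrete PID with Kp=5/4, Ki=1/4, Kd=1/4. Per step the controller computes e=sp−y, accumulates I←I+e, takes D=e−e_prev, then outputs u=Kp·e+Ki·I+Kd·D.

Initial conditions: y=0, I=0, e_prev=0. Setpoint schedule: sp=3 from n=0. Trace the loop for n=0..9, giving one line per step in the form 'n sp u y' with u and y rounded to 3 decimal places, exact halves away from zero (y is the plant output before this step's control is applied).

(exact arithmetic carried between steps; '≈' marks a value shown rounded to 6 d.p. or computed from one; I and e_prev carry over from the previous line; the table rounds u and y to 3 d.p., halves away from zero)
n=0: y=0, sp=3, e=sp−y=3; I=3, D=e−e_prev=3; u=5/4·3+1/4·3+1/4·3=5.25; next y=-4/5·0+1/2·5.25=2.625
n=1: y=2.625, sp=3, e=sp−y=0.375; I=3.375, D=e−e_prev=-2.625; u=5/4·0.375+1/4·3.375+1/4·(-2.625)=0.65625; next y=-4/5·2.625+1/2·0.65625=-1.771875
n=2: y=-1.771875, sp=3, e=sp−y=4.771875; I=8.146875, D=e−e_prev=4.396875; u=5/4·4.771875+1/4·8.146875+1/4·4.396875≈9.100781; next y=-4/5·(-1.771875)+1/2·9.100781≈5.967891
n=3: y≈5.967891, sp=3, e=sp−y≈-2.967891; I≈5.178984, D=e−e_prev≈-7.739766; u=5/4·(-2.967891)+1/4·5.178984+1/4·(-7.739766)≈-4.350059; next y=-4/5·5.967891+1/2·(-4.350059)≈-6.949342
n=4: y≈-6.949342, sp=3, e=sp−y≈9.949342; I≈15.128326, D=e−e_prev≈12.917232; u=5/4·9.949342+1/4·15.128326+1/4·12.917232≈19.448067; next y=-4/5·(-6.949342)+1/2·19.448067≈15.283507
n=5: y≈15.283507, sp=3, e=sp−y≈-12.283507; I≈2.844819, D=e−e_prev≈-22.232849; u=5/4·(-12.283507)+1/4·2.844819+1/4·(-22.232849)≈-20.201391; next y=-4/5·15.283507+1/2·(-20.201391)≈-22.327501
n=6: y≈-22.327501, sp=3, e=sp−y≈25.327501; I≈28.172320, D=e−e_prev≈37.611008; u=5/4·25.327501+1/4·28.172320+1/4·37.611008≈48.105208; next y=-4/5·(-22.327501)+1/2·48.105208≈41.914605
n=7: y≈41.914605, sp=3, e=sp−y≈-38.914605; I≈-10.742285, D=e−e_prev≈-64.242106; u=5/4·(-38.914605)+1/4·(-10.742285)+1/4·(-64.242106)≈-67.389354; next y=-4/5·41.914605+1/2·(-67.389354)≈-67.226361
n=8: y≈-67.226361, sp=3, e=sp−y≈70.226361; I≈59.484076, D=e−e_prev≈109.140966; u=5/4·70.226361+1/4·59.484076+1/4·109.140966≈129.939212; next y=-4/5·(-67.226361)+1/2·129.939212≈118.750694
n=9: y≈118.750694, sp=3, e=sp−y≈-115.750694; I≈-56.266618, D=e−e_prev≈-185.977055; u=5/4·(-115.750694)+1/4·(-56.266618)+1/4·(-185.977055)≈-205.249286; next y=-4/5·118.750694+1/2·(-205.249286)≈-197.625199

0 3 5.250 0.000
1 3 0.656 2.625
2 3 9.101 -1.772
3 3 -4.350 5.968
4 3 19.448 -6.949
5 3 -20.201 15.284
6 3 48.105 -22.328
7 3 -67.389 41.915
8 3 129.939 -67.226
9 3 -205.249 118.751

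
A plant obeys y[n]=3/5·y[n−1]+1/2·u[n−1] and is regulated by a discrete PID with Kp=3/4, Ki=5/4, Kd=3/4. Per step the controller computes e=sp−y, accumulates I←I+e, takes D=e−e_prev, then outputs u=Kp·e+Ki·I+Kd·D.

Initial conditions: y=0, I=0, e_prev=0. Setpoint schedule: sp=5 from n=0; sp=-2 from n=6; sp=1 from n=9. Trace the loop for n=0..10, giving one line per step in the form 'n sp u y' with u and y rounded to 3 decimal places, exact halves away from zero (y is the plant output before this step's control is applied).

(exact arithmetic carried between steps; '≈' marks a value shown rounded to 6 d.p. or computed from one; I and e_prev carry over from the previous line; the table rounds u and y to 3 d.p., halves away from zero)
n=0: y=0, sp=5, e=sp−y=5; I=5, D=e−e_prev=5; u=3/4·5+5/4·5+3/4·5=13.75; next y=3/5·0+1/2·13.75=6.875
n=1: y=6.875, sp=5, e=sp−y=-1.875; I=3.125, D=e−e_prev=-6.875; u=3/4·(-1.875)+5/4·3.125+3/4·(-6.875)=-2.65625; next y=3/5·6.875+1/2·(-2.65625)=2.796875
n=2: y=2.796875, sp=5, e=sp−y=2.203125; I=5.328125, D=e−e_prev=4.078125; u=3/4·2.203125+5/4·5.328125+3/4·4.078125≈11.371094; next y=3/5·2.796875+1/2·11.371094≈7.363672
n=3: y≈7.363672, sp=5, e=sp−y≈-2.363672; I≈2.964453, D=e−e_prev≈-4.566797; u=3/4·(-2.363672)+5/4·2.964453+3/4·(-4.566797)≈-1.492285; next y=3/5·7.363672+1/2·(-1.492285)≈3.672061
n=4: y≈3.672061, sp=5, e=sp−y≈1.327939; I≈4.292393, D=e−e_prev≈3.691611; u=3/4·1.327939+5/4·4.292393+3/4·3.691611≈9.130154; next y=3/5·3.672061+1/2·9.130154≈6.768313
n=5: y≈6.768313, sp=5, e=sp−y≈-1.768313; I≈2.524079, D=e−e_prev≈-3.096253; u=3/4·(-1.768313)+5/4·2.524079+3/4·(-3.096253)≈-0.493325; next y=3/5·6.768313+1/2·(-0.493325)≈3.814325
n=6: y≈3.814325, sp=-2, e=sp−y≈-5.814325; I≈-3.290246, D=e−e_prev≈-4.046012; u=3/4·(-5.814325)+5/4·(-3.290246)+3/4·(-4.046012)≈-11.508060; next y=3/5·3.814325+1/2·(-11.508060)≈-3.465435
n=7: y≈-3.465435, sp=-2, e=sp−y≈1.465435; I≈-1.824811, D=e−e_prev≈7.279760; u=3/4·1.465435+5/4·(-1.824811)+3/4·7.279760≈4.277883; next y=3/5·(-3.465435)+1/2·4.277883≈0.059680
n=8: y≈0.059680, sp=-2, e=sp−y≈-2.059680; I≈-3.884491, D=e−e_prev≈-3.525116; u=3/4·(-2.059680)+5/4·(-3.884491)+3/4·(-3.525116)≈-9.044211; next y=3/5·0.059680+1/2·(-9.044211)≈-4.486297
n=9: y≈-4.486297, sp=1, e=sp−y≈5.486297; I≈1.601806, D=e−e_prev≈7.545978; u=3/4·5.486297+5/4·1.601806+3/4·7.545978≈11.776464; next y=3/5·(-4.486297)+1/2·11.776464≈3.196453
n=10: y≈3.196453, sp=1, e=sp−y≈-2.196453; I≈-0.594648, D=e−e_prev≈-7.682751; u=3/4·(-2.196453)+5/4·(-0.594648)+3/4·(-7.682751)≈-8.152713; next y=3/5·3.196453+1/2·(-8.152713)≈-2.158484

0 5 13.750 0.000
1 5 -2.656 6.875
2 5 11.371 2.797
3 5 -1.492 7.364
4 5 9.130 3.672
5 5 -0.493 6.768
6 -2 -11.508 3.814
7 -2 4.278 -3.465
8 -2 -9.044 0.060
9 1 11.776 -4.486
10 1 -8.153 3.196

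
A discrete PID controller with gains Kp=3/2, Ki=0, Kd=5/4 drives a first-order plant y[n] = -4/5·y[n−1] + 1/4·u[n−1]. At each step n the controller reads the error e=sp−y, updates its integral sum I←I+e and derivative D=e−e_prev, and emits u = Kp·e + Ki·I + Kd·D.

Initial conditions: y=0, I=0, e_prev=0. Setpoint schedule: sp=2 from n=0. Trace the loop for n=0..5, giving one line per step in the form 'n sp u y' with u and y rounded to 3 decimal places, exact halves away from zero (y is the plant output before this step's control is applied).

0 2 5.500 0.000
1 2 -0.781 1.375
2 2 8.281 -1.295
3 2 -7.162 3.106
4 2 18.641 -4.276
5 2 -24.567 8.081

(exact arithmetic carried between steps; '≈' marks a value shown rounded to 6 d.p. or computed from one; I and e_prev carry over from the previous line; the table rounds u and y to 3 d.p., halves away from zero)
n=0: y=0, sp=2, e=sp−y=2; I=2, D=e−e_prev=2; u=3/2·2+0·2+5/4·2=5.5; next y=-4/5·0+1/4·5.5=1.375
n=1: y=1.375, sp=2, e=sp−y=0.625; I=2.625, D=e−e_prev=-1.375; u=3/2·0.625+0·2.625+5/4·(-1.375)=-0.78125; next y=-4/5·1.375+1/4·(-0.78125)≈-1.295313
n=2: y≈-1.295313, sp=2, e=sp−y≈3.295313; I≈5.920313, D=e−e_prev≈2.670313; u=3/2·3.295313+0·5.920313+5/4·2.670313≈8.280859; next y=-4/5·(-1.295313)+1/4·8.280859≈3.106465
n=3: y≈3.106465, sp=2, e=sp−y≈-1.106465; I≈4.813848, D=e−e_prev≈-4.401777; u=3/2·(-1.106465)+0·4.813848+5/4·(-4.401777)≈-7.161919; next y=-4/5·3.106465+1/4·(-7.161919)≈-4.275652
n=4: y≈-4.275652, sp=2, e=sp−y≈6.275652; I≈11.089499, D=e−e_prev≈7.382116; u=3/2·6.275652+0·11.089499+5/4·7.382116≈18.641123; next y=-4/5·(-4.275652)+1/4·18.641123≈8.080802
n=5: y≈8.080802, sp=2, e=sp−y≈-6.080802; I≈5.008697, D=e−e_prev≈-12.356454; u=3/2·(-6.080802)+0·5.008697+5/4·(-12.356454)≈-24.566770; next y=-4/5·8.080802+1/4·(-24.566770)≈-12.606334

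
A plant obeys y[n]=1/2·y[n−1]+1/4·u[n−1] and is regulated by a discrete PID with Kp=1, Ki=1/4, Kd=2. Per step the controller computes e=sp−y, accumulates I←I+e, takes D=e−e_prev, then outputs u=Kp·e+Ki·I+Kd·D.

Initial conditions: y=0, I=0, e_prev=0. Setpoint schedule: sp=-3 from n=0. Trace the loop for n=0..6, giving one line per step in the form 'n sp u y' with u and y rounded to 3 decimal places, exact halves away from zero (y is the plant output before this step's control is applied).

0 -3 -9.750 0.000
1 -3 3.422 -2.438
2 -3 -8.335 -0.363
3 -3 1.336 -2.265
4 -3 -7.419 -0.799
5 -3 -0.306 -2.254
6 -3 -6.817 -1.203

(exact arithmetic carried between steps; '≈' marks a value shown rounded to 6 d.p. or computed from one; I and e_prev carry over from the previous line; the table rounds u and y to 3 d.p., halves away from zero)
n=0: y=0, sp=-3, e=sp−y=-3; I=-3, D=e−e_prev=-3; u=1·(-3)+1/4·(-3)+2·(-3)=-9.75; next y=1/2·0+1/4·(-9.75)=-2.4375
n=1: y=-2.4375, sp=-3, e=sp−y=-0.5625; I=-3.5625, D=e−e_prev=2.4375; u=1·(-0.5625)+1/4·(-3.5625)+2·2.4375=3.421875; next y=1/2·(-2.4375)+1/4·3.421875≈-0.363281
n=2: y≈-0.363281, sp=-3, e=sp−y≈-2.636719; I≈-6.199219, D=e−e_prev≈-2.074219; u=1·(-2.636719)+1/4·(-6.199219)+2·(-2.074219)≈-8.334961; next y=1/2·(-0.363281)+1/4·(-8.334961)≈-2.265381
n=3: y≈-2.265381, sp=-3, e=sp−y≈-0.734619; I≈-6.933838, D=e−e_prev≈1.902100; u=1·(-0.734619)+1/4·(-6.933838)+2·1.902100≈1.336121; next y=1/2·(-2.265381)+1/4·1.336121≈-0.798660
n=4: y≈-0.798660, sp=-3, e=sp−y≈-2.201340; I≈-9.135178, D=e−e_prev≈-1.466721; u=1·(-2.201340)+1/4·(-9.135178)+2·(-1.466721)≈-7.418575; next y=1/2·(-0.798660)+1/4·(-7.418575)≈-2.253974
n=5: y≈-2.253974, sp=-3, e=sp−y≈-0.746026; I≈-9.881204, D=e−e_prev≈1.455314; u=1·(-0.746026)+1/4·(-9.881204)+2·1.455314≈-0.305700; next y=1/2·(-2.253974)+1/4·(-0.305700)≈-1.203412
n=6: y≈-1.203412, sp=-3, e=sp−y≈-1.796588; I≈-11.677792, D=e−e_prev≈-1.050562; u=1·(-1.796588)+1/4·(-11.677792)+2·(-1.050562)≈-6.817160; next y=1/2·(-1.203412)+1/4·(-6.817160)≈-2.305996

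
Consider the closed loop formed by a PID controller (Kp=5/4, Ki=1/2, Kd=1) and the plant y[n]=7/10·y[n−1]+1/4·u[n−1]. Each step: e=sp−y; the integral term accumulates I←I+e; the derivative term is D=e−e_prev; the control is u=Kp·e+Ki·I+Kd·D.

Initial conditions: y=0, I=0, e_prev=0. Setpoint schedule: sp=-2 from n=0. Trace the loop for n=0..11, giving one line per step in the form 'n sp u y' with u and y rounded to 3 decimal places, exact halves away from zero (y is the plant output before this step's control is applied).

(exact arithmetic carried between steps; '≈' marks a value shown rounded to 6 d.p. or computed from one; I and e_prev carry over from the previous line; the table rounds u and y to 3 d.p., halves away from zero)
n=0: y=0, sp=-2, e=sp−y=-2; I=-2, D=e−e_prev=-2; u=5/4·(-2)+1/2·(-2)+1·(-2)=-5.5; next y=7/10·0+1/4·(-5.5)=-1.375
n=1: y=-1.375, sp=-2, e=sp−y=-0.625; I=-2.625, D=e−e_prev=1.375; u=5/4·(-0.625)+1/2·(-2.625)+1·1.375=-0.71875; next y=7/10·(-1.375)+1/4·(-0.71875)≈-1.142188
n=2: y≈-1.142188, sp=-2, e=sp−y≈-0.857813; I≈-3.482813, D=e−e_prev≈-0.232813; u=5/4·(-0.857813)+1/2·(-3.482813)+1·(-0.232813)≈-3.046484; next y=7/10·(-1.142188)+1/4·(-3.046484)≈-1.561152
n=3: y≈-1.561152, sp=-2, e=sp−y≈-0.438848; I≈-3.921660, D=e−e_prev≈0.418965; u=5/4·(-0.438848)+1/2·(-3.921660)+1·0.418965≈-2.090425; next y=7/10·(-1.561152)+1/4·(-2.090425)≈-1.615413
n=4: y≈-1.615413, sp=-2, e=sp−y≈-0.384587; I≈-4.306247, D=e−e_prev≈0.054260; u=5/4·(-0.384587)+1/2·(-4.306247)+1·0.054260≈-2.579597; next y=7/10·(-1.615413)+1/4·(-2.579597)≈-1.775688
n=5: y≈-1.775688, sp=-2, e=sp−y≈-0.224312; I≈-4.530559, D=e−e_prev≈0.160275; u=5/4·(-0.224312)+1/2·(-4.530559)+1·0.160275≈-2.385394; next y=7/10·(-1.775688)+1/4·(-2.385394)≈-1.839330
n=6: y≈-1.839330, sp=-2, e=sp−y≈-0.160670; I≈-4.691229, D=e−e_prev≈0.063642; u=5/4·(-0.160670)+1/2·(-4.691229)+1·0.063642≈-2.482810; next y=7/10·(-1.839330)+1/4·(-2.482810)≈-1.908234
n=7: y≈-1.908234, sp=-2, e=sp−y≈-0.091766; I≈-4.782995, D=e−e_prev≈0.068903; u=5/4·(-0.091766)+1/2·(-4.782995)+1·0.068903≈-2.437302; next y=7/10·(-1.908234)+1/4·(-2.437302)≈-1.945089
n=8: y≈-1.945089, sp=-2, e=sp−y≈-0.054911; I≈-4.837906, D=e−e_prev≈0.036856; u=5/4·(-0.054911)+1/2·(-4.837906)+1·0.036856≈-2.450736; next y=7/10·(-1.945089)+1/4·(-2.450736)≈-1.974246
n=9: y≈-1.974246, sp=-2, e=sp−y≈-0.025754; I≈-4.863660, D=e−e_prev≈0.029157; u=5/4·(-0.025754)+1/2·(-4.863660)+1·0.029157≈-2.434865; next y=7/10·(-1.974246)+1/4·(-2.434865)≈-1.990689
n=10: y≈-1.990689, sp=-2, e=sp−y≈-0.009311; I≈-4.872971, D=e−e_prev≈0.016442; u=5/4·(-0.009311)+1/2·(-4.872971)+1·0.016442≈-2.431683; next y=7/10·(-1.990689)+1/4·(-2.431683)≈-2.001403
n=11: y≈-2.001403, sp=-2, e=sp−y≈0.001403; I≈-4.871568, D=e−e_prev≈0.010714; u=5/4·0.001403+1/2·(-4.871568)+1·0.010714≈-2.423317; next y=7/10·(-2.001403)+1/4·(-2.423317)≈-2.006811

0 -2 -5.500 0.000
1 -2 -0.719 -1.375
2 -2 -3.046 -1.142
3 -2 -2.090 -1.561
4 -2 -2.580 -1.615
5 -2 -2.385 -1.776
6 -2 -2.483 -1.839
7 -2 -2.437 -1.908
8 -2 -2.451 -1.945
9 -2 -2.435 -1.974
10 -2 -2.432 -1.991
11 -2 -2.423 -2.001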